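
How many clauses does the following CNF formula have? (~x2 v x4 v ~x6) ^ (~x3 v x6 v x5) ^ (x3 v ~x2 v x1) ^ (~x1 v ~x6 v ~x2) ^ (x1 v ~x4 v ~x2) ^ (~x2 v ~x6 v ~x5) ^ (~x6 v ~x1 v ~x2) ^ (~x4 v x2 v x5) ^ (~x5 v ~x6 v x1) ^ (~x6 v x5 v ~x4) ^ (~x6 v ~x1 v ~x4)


Each group enclosed in parentheses joined by ^ is one clause.
Counting the conjuncts: 11 clauses.

11


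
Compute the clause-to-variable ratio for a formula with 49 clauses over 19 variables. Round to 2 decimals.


Clause-to-variable ratio = clauses / variables.
49 / 19 = 2.58.

2.58


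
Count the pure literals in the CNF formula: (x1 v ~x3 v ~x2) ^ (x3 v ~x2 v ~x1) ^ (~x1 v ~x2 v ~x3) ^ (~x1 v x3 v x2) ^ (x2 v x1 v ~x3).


A pure literal appears in only one polarity across all clauses.
No pure literals found.
Count = 0.

0


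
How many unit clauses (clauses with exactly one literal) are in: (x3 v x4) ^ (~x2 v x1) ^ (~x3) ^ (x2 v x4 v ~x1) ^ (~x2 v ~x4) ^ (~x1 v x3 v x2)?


A unit clause contains exactly one literal.
Unit clauses found: (~x3).
Count = 1.

1


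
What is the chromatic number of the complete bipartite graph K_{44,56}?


K_{44,56} is bipartite by definition: the two parts are independent sets, with every edge crossing between them.
Color all vertices in one part with color 1 and all vertices in the other part with color 2.
Since the graph has at least one edge, one color does not suffice.
Chromatic number = 2.

2


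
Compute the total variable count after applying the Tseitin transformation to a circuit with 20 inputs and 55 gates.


The Tseitin transformation introduces one auxiliary variable per gate.
Total variables = inputs + gates = 20 + 55 = 75.

75


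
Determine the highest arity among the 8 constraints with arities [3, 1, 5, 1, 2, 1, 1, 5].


The arities are: 3, 1, 5, 1, 2, 1, 1, 5.
Scan for the maximum value.
Maximum arity = 5.

5


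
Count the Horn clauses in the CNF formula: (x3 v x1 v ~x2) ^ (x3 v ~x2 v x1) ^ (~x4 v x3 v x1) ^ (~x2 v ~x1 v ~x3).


A Horn clause has at most one positive literal.
Clause 1: 2 positive lit(s) -> not Horn
Clause 2: 2 positive lit(s) -> not Horn
Clause 3: 2 positive lit(s) -> not Horn
Clause 4: 0 positive lit(s) -> Horn
Total Horn clauses = 1.

1


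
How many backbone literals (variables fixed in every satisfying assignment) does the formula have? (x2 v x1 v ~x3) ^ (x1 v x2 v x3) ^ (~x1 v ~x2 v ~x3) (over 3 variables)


Find all satisfying assignments: 5 model(s).
Check which variables have the same value in every model.
No variable is fixed across all models.
Backbone size = 0.

0


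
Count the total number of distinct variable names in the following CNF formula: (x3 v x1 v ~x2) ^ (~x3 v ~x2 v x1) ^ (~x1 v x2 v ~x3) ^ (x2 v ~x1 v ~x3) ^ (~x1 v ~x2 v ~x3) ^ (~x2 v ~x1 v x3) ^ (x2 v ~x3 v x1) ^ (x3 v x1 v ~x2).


Identify each distinct variable in the formula.
Variables found: x1, x2, x3.
Total distinct variables = 3.

3


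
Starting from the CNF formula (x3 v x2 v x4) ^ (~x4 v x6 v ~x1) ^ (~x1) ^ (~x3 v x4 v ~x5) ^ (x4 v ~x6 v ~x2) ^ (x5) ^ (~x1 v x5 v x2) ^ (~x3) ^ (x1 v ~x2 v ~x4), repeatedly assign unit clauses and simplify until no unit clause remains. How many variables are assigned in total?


Unit propagation repeatedly assigns the literal in any unit clause, then simplifies.
Assignments in order: x1 = F, x5 = T, x3 = F.
No further unit clauses remain.
Total variables assigned = 3.

3


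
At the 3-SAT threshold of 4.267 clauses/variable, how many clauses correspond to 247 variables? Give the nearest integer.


The 3-SAT phase transition occurs at approximately 4.267 clauses per variable.
m = 4.267 * 247 = 1053.949.
Rounded to nearest integer: 1054.

1054


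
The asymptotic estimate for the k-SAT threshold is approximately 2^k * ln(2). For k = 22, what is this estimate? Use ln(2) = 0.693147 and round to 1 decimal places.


Using the asymptotic formula: threshold ~ 2^k * ln(2).
2^22 = 4194304.
4194304 * 0.693147 = 2907269.2.

2907269.2


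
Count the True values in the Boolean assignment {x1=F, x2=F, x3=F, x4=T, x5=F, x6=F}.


The weight is the number of variables assigned True.
True variables: x4.
Weight = 1.

1


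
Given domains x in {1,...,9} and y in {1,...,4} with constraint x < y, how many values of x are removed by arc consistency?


For the constraint x < y, x needs a supporting value in y's domain.
x can be at most 3 (one less than y's maximum).
Valid x values from domain: 3 out of 9.
Pruned = 9 - 3 = 6.

6


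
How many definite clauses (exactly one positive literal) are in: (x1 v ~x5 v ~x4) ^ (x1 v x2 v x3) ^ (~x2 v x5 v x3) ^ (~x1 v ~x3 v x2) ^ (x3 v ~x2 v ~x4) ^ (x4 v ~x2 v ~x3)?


A definite clause has exactly one positive literal.
Clause 1: 1 positive -> definite
Clause 2: 3 positive -> not definite
Clause 3: 2 positive -> not definite
Clause 4: 1 positive -> definite
Clause 5: 1 positive -> definite
Clause 6: 1 positive -> definite
Definite clause count = 4.

4


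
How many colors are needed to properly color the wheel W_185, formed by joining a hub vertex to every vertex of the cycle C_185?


W_185 consists of the cycle C_185 together with a hub vertex adjacent to every cycle vertex.
The cycle C_185 needs 3 colors (odd cycle -> 3).
The hub is adjacent to every cycle vertex, so it must receive a new color distinct from all of them.
Chromatic number = 3 + 1 = 4.

4


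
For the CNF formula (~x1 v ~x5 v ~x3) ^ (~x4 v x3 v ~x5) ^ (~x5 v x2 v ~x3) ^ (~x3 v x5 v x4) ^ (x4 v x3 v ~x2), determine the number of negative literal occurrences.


Scan each clause for negated literals.
Clause 1: 3 negative; Clause 2: 2 negative; Clause 3: 2 negative; Clause 4: 1 negative; Clause 5: 1 negative.
Total negative literal occurrences = 9.

9


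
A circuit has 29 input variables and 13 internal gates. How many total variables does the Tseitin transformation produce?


The Tseitin transformation introduces one auxiliary variable per gate.
Total variables = inputs + gates = 29 + 13 = 42.

42


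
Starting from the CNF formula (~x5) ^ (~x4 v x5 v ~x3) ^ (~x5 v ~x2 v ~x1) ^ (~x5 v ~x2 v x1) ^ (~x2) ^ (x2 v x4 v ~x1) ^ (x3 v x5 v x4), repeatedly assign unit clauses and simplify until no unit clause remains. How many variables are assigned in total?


Unit propagation repeatedly assigns the literal in any unit clause, then simplifies.
Assignments in order: x5 = F, x2 = F.
No further unit clauses remain.
Total variables assigned = 2.

2


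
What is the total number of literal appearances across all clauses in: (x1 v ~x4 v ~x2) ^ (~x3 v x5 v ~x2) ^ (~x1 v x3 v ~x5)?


Clause lengths: 3, 3, 3.
Sum = 3 + 3 + 3 = 9.

9


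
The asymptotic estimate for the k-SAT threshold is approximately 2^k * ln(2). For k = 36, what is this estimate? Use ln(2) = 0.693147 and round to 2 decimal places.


Using the asymptotic formula: threshold ~ 2^k * ln(2).
2^36 = 68719476736.
68719476736 * 0.693147 = 47632699141.13.

47632699141.13


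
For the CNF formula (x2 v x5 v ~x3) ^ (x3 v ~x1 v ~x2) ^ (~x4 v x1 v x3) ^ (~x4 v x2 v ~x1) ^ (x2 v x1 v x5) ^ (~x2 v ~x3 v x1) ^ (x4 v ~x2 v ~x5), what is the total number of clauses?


Each group enclosed in parentheses joined by ^ is one clause.
Counting the conjuncts: 7 clauses.

7


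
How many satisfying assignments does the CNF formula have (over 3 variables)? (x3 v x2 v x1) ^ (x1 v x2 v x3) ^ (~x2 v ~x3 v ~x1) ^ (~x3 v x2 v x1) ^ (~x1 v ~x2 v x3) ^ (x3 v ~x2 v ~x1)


Enumerate all 8 truth assignments over 3 variables.
Test each against every clause.
Satisfying assignments found: 4.

4


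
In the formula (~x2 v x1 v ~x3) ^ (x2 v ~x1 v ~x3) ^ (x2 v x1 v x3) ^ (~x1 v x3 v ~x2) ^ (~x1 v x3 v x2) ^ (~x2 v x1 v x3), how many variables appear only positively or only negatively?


A pure literal appears in only one polarity across all clauses.
No pure literals found.
Count = 0.

0


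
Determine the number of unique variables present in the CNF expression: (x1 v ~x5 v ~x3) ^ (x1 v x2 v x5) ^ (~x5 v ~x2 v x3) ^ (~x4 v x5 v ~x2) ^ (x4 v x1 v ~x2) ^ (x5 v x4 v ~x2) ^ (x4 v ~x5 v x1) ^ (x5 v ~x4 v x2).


Identify each distinct variable in the formula.
Variables found: x1, x2, x3, x4, x5.
Total distinct variables = 5.

5


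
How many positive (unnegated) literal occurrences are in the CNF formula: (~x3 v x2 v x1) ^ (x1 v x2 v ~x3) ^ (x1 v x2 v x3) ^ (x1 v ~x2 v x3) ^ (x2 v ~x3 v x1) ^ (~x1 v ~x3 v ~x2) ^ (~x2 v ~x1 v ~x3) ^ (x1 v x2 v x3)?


Scan each clause for unnegated literals.
Clause 1: 2 positive; Clause 2: 2 positive; Clause 3: 3 positive; Clause 4: 2 positive; Clause 5: 2 positive; Clause 6: 0 positive; Clause 7: 0 positive; Clause 8: 3 positive.
Total positive literal occurrences = 14.

14


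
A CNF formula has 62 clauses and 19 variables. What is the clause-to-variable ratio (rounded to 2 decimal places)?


Clause-to-variable ratio = clauses / variables.
62 / 19 = 3.26.

3.26


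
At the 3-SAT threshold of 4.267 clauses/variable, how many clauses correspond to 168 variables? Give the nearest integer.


The 3-SAT phase transition occurs at approximately 4.267 clauses per variable.
m = 4.267 * 168 = 716.856.
Rounded to nearest integer: 717.

717


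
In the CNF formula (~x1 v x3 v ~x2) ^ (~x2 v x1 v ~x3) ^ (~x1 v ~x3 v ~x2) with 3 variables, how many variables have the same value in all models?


Find all satisfying assignments: 5 model(s).
Check which variables have the same value in every model.
No variable is fixed across all models.
Backbone size = 0.

0


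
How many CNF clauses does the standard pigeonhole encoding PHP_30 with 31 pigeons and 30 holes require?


The PHP encoding has two parts:
1) At-least-one-hole clauses: 31 (one per pigeon, each with 30 literals).
2) At-most-one-pigeon-per-hole clauses: 30 holes * C(31,2) = 30 * 465 = 13950.
Total clauses = 31 + 13950 = 13981.

13981


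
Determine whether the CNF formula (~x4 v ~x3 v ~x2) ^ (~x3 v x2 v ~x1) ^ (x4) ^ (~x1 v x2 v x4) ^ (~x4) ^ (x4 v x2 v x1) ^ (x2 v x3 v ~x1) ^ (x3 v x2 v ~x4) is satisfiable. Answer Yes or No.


Check all 16 possible truth assignments.
Number of satisfying assignments found: 0.
The formula is unsatisfiable.

No


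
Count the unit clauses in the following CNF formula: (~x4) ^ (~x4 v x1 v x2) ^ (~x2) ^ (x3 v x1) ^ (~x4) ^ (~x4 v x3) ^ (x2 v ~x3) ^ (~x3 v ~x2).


A unit clause contains exactly one literal.
Unit clauses found: (~x4), (~x2), (~x4).
Count = 3.

3


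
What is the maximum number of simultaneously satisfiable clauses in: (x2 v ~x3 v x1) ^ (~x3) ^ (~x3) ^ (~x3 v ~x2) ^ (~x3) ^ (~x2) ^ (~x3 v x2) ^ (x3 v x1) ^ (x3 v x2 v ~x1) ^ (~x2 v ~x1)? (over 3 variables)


Enumerate all 8 truth assignments.
For each, count how many of the 10 clauses are satisfied.
The formula is not fully satisfiable, so the maximum is below 10.
Maximum simultaneously satisfiable clauses = 9.

9


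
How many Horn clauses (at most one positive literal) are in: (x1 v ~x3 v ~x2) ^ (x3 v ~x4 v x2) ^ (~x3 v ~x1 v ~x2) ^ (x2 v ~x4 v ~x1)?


A Horn clause has at most one positive literal.
Clause 1: 1 positive lit(s) -> Horn
Clause 2: 2 positive lit(s) -> not Horn
Clause 3: 0 positive lit(s) -> Horn
Clause 4: 1 positive lit(s) -> Horn
Total Horn clauses = 3.

3


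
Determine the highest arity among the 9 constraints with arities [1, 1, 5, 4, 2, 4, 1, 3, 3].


The arities are: 1, 1, 5, 4, 2, 4, 1, 3, 3.
Scan for the maximum value.
Maximum arity = 5.

5


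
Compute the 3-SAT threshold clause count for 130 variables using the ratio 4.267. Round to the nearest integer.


The 3-SAT phase transition occurs at approximately 4.267 clauses per variable.
m = 4.267 * 130 = 554.71.
Rounded to nearest integer: 555.

555


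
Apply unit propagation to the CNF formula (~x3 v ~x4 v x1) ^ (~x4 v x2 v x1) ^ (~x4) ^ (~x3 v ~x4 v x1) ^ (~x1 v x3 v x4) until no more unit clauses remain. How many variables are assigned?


Unit propagation repeatedly assigns the literal in any unit clause, then simplifies.
Assignments in order: x4 = F.
No further unit clauses remain.
Total variables assigned = 1.

1


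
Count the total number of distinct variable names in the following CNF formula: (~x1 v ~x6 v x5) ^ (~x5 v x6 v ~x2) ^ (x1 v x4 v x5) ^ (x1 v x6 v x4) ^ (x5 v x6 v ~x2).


Identify each distinct variable in the formula.
Variables found: x1, x2, x4, x5, x6.
Total distinct variables = 5.

5


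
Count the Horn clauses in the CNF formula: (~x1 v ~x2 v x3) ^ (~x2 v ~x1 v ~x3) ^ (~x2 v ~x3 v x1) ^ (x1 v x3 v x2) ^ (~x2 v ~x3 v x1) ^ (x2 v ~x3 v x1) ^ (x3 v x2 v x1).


A Horn clause has at most one positive literal.
Clause 1: 1 positive lit(s) -> Horn
Clause 2: 0 positive lit(s) -> Horn
Clause 3: 1 positive lit(s) -> Horn
Clause 4: 3 positive lit(s) -> not Horn
Clause 5: 1 positive lit(s) -> Horn
Clause 6: 2 positive lit(s) -> not Horn
Clause 7: 3 positive lit(s) -> not Horn
Total Horn clauses = 4.

4


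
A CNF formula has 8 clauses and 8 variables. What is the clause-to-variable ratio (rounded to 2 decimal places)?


Clause-to-variable ratio = clauses / variables.
8 / 8 = 1.0.

1.0


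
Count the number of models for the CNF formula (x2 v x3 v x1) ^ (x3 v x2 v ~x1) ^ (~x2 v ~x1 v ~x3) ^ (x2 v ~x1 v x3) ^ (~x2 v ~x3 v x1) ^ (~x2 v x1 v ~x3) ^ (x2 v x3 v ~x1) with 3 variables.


Enumerate all 8 truth assignments over 3 variables.
Test each against every clause.
Satisfying assignments found: 4.

4


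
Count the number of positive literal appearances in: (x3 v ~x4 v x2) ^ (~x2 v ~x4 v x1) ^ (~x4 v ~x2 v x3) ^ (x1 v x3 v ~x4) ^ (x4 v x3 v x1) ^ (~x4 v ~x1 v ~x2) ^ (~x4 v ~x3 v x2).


Scan each clause for unnegated literals.
Clause 1: 2 positive; Clause 2: 1 positive; Clause 3: 1 positive; Clause 4: 2 positive; Clause 5: 3 positive; Clause 6: 0 positive; Clause 7: 1 positive.
Total positive literal occurrences = 10.

10


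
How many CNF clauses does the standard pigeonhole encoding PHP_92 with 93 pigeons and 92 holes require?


The PHP encoding has two parts:
1) At-least-one-hole clauses: 93 (one per pigeon, each with 92 literals).
2) At-most-one-pigeon-per-hole clauses: 92 holes * C(93,2) = 92 * 4278 = 393576.
Total clauses = 93 + 393576 = 393669.

393669


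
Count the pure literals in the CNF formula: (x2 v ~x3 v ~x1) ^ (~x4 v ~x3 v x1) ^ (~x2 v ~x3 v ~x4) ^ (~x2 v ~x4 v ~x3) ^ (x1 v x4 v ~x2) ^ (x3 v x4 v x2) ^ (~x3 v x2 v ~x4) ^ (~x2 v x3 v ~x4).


A pure literal appears in only one polarity across all clauses.
No pure literals found.
Count = 0.

0


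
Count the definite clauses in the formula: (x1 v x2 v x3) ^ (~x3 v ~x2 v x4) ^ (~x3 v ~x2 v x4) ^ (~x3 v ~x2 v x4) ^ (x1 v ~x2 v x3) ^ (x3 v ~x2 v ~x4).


A definite clause has exactly one positive literal.
Clause 1: 3 positive -> not definite
Clause 2: 1 positive -> definite
Clause 3: 1 positive -> definite
Clause 4: 1 positive -> definite
Clause 5: 2 positive -> not definite
Clause 6: 1 positive -> definite
Definite clause count = 4.

4


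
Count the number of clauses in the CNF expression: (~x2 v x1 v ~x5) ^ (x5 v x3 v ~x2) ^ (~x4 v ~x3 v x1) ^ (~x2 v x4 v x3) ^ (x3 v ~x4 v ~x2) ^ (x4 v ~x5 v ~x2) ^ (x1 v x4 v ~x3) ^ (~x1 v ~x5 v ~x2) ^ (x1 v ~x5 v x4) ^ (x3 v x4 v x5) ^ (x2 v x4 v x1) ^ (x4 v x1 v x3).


Each group enclosed in parentheses joined by ^ is one clause.
Counting the conjuncts: 12 clauses.

12


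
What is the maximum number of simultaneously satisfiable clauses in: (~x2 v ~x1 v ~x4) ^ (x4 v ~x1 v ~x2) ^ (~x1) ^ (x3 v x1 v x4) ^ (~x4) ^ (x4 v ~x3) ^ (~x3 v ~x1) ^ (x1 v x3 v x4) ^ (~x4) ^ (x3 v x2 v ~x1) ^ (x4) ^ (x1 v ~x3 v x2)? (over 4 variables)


Enumerate all 16 truth assignments.
For each, count how many of the 12 clauses are satisfied.
The formula is not fully satisfiable, so the maximum is below 12.
Maximum simultaneously satisfiable clauses = 10.

10


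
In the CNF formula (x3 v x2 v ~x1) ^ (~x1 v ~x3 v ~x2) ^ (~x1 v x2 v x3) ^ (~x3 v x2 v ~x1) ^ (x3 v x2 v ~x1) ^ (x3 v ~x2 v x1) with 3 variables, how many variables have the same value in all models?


Find all satisfying assignments: 4 model(s).
Check which variables have the same value in every model.
No variable is fixed across all models.
Backbone size = 0.

0


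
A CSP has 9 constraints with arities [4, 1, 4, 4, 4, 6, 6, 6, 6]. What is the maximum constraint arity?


The arities are: 4, 1, 4, 4, 4, 6, 6, 6, 6.
Scan for the maximum value.
Maximum arity = 6.

6


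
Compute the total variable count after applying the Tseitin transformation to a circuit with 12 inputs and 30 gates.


The Tseitin transformation introduces one auxiliary variable per gate.
Total variables = inputs + gates = 12 + 30 = 42.

42


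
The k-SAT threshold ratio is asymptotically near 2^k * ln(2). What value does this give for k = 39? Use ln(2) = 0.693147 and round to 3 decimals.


Using the asymptotic formula: threshold ~ 2^k * ln(2).
2^39 = 549755813888.
549755813888 * 0.693147 = 381061593129.026.

381061593129.026


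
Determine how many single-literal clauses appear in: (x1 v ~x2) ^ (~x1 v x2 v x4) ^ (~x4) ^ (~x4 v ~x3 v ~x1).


A unit clause contains exactly one literal.
Unit clauses found: (~x4).
Count = 1.

1


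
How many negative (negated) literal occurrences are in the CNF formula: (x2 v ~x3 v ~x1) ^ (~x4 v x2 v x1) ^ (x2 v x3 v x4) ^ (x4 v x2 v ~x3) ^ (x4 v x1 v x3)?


Scan each clause for negated literals.
Clause 1: 2 negative; Clause 2: 1 negative; Clause 3: 0 negative; Clause 4: 1 negative; Clause 5: 0 negative.
Total negative literal occurrences = 4.

4


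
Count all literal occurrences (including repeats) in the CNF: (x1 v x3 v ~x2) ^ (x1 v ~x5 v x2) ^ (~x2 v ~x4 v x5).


Clause lengths: 3, 3, 3.
Sum = 3 + 3 + 3 = 9.

9


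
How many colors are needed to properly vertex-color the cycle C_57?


An odd cycle cannot be 2-colored: alternating two colors around the cycle returns to the start with a conflict.
Since 57 is odd, three colors are required (and three suffice).
Chromatic number = 3.

3


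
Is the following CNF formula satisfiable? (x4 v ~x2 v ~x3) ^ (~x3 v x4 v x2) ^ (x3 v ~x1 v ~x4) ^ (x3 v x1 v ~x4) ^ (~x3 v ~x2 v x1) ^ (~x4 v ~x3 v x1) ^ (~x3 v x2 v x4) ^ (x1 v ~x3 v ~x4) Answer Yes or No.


Check all 16 possible truth assignments.
Number of satisfying assignments found: 6.
The formula is satisfiable.

Yes


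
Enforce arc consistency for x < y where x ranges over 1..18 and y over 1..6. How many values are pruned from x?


For the constraint x < y, x needs a supporting value in y's domain.
x can be at most 5 (one less than y's maximum).
Valid x values from domain: 5 out of 18.
Pruned = 18 - 5 = 13.

13


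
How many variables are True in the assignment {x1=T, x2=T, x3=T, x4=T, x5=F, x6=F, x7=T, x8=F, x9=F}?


The weight is the number of variables assigned True.
True variables: x1, x2, x3, x4, x7.
Weight = 5.

5


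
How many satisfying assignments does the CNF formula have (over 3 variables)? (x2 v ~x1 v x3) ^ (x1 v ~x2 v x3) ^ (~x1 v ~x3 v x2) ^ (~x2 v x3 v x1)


Enumerate all 8 truth assignments over 3 variables.
Test each against every clause.
Satisfying assignments found: 5.

5


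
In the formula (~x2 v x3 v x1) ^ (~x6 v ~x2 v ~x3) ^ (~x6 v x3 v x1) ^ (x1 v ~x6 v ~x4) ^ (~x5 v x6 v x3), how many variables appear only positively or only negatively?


A pure literal appears in only one polarity across all clauses.
Pure literals: x1 (positive only), x2 (negative only), x4 (negative only), x5 (negative only).
Count = 4.

4


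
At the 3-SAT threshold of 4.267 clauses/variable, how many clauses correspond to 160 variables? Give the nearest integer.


The 3-SAT phase transition occurs at approximately 4.267 clauses per variable.
m = 4.267 * 160 = 682.72.
Rounded to nearest integer: 683.

683


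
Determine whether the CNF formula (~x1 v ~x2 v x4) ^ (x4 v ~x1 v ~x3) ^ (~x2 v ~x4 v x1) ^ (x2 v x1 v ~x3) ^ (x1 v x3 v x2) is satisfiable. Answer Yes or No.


Check all 16 possible truth assignments.
Number of satisfying assignments found: 7.
The formula is satisfiable.

Yes


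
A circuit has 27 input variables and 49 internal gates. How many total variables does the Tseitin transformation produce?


The Tseitin transformation introduces one auxiliary variable per gate.
Total variables = inputs + gates = 27 + 49 = 76.

76


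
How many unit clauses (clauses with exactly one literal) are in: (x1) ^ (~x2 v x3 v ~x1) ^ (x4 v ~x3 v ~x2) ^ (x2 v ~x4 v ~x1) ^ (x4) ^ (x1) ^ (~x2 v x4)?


A unit clause contains exactly one literal.
Unit clauses found: (x1), (x4), (x1).
Count = 3.

3


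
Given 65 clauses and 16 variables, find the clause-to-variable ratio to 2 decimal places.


Clause-to-variable ratio = clauses / variables.
65 / 16 = 4.06.

4.06


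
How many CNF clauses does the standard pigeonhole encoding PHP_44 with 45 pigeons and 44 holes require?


The PHP encoding has two parts:
1) At-least-one-hole clauses: 45 (one per pigeon, each with 44 literals).
2) At-most-one-pigeon-per-hole clauses: 44 holes * C(45,2) = 44 * 990 = 43560.
Total clauses = 45 + 43560 = 43605.

43605


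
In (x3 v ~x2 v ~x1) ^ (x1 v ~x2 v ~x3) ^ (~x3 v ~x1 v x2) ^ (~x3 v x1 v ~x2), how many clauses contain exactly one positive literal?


A definite clause has exactly one positive literal.
Clause 1: 1 positive -> definite
Clause 2: 1 positive -> definite
Clause 3: 1 positive -> definite
Clause 4: 1 positive -> definite
Definite clause count = 4.

4


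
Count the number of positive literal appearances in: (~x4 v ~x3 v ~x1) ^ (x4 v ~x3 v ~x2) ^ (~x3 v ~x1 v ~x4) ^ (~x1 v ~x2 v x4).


Scan each clause for unnegated literals.
Clause 1: 0 positive; Clause 2: 1 positive; Clause 3: 0 positive; Clause 4: 1 positive.
Total positive literal occurrences = 2.

2


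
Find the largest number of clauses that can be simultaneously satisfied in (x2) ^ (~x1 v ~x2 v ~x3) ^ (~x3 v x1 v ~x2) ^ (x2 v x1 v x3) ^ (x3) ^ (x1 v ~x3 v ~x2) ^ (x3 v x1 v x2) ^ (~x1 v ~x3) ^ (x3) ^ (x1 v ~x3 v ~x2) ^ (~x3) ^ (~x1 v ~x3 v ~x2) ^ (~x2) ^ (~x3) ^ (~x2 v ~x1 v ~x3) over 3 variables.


Enumerate all 8 truth assignments.
For each, count how many of the 15 clauses are satisfied.
The formula is not fully satisfiable, so the maximum is below 15.
Maximum simultaneously satisfiable clauses = 12.

12


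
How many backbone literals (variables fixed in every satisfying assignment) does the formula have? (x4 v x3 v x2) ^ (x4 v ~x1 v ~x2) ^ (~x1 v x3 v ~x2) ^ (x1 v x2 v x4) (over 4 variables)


Find all satisfying assignments: 10 model(s).
Check which variables have the same value in every model.
No variable is fixed across all models.
Backbone size = 0.

0


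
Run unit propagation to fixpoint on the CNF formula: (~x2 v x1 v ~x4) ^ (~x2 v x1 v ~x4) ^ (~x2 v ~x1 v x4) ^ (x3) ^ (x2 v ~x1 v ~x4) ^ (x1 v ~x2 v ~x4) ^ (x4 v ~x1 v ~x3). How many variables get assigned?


Unit propagation repeatedly assigns the literal in any unit clause, then simplifies.
Assignments in order: x3 = T.
No further unit clauses remain.
Total variables assigned = 1.

1


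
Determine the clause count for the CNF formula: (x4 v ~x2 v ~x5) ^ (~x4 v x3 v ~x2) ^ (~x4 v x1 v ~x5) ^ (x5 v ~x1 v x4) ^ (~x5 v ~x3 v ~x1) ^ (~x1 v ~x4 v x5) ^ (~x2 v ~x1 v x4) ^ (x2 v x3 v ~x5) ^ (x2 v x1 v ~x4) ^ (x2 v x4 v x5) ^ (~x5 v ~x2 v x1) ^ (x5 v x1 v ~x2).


Each group enclosed in parentheses joined by ^ is one clause.
Counting the conjuncts: 12 clauses.

12


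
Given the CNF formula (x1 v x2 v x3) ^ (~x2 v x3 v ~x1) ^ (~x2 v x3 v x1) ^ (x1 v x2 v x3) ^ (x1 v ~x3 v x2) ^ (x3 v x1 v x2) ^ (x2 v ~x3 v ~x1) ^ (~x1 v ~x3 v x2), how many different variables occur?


Identify each distinct variable in the formula.
Variables found: x1, x2, x3.
Total distinct variables = 3.

3


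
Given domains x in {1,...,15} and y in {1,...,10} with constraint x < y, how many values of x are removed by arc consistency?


For the constraint x < y, x needs a supporting value in y's domain.
x can be at most 9 (one less than y's maximum).
Valid x values from domain: 9 out of 15.
Pruned = 15 - 9 = 6.

6


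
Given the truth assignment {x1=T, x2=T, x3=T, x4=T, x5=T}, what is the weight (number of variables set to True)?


The weight is the number of variables assigned True.
True variables: x1, x2, x3, x4, x5.
Weight = 5.

5


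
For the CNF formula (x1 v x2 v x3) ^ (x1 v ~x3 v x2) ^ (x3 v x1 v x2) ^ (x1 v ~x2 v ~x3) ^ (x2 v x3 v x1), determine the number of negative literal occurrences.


Scan each clause for negated literals.
Clause 1: 0 negative; Clause 2: 1 negative; Clause 3: 0 negative; Clause 4: 2 negative; Clause 5: 0 negative.
Total negative literal occurrences = 3.

3


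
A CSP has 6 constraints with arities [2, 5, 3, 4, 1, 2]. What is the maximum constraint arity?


The arities are: 2, 5, 3, 4, 1, 2.
Scan for the maximum value.
Maximum arity = 5.

5


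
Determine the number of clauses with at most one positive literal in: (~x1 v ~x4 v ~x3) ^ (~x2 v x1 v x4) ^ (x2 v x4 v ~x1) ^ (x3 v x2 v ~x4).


A Horn clause has at most one positive literal.
Clause 1: 0 positive lit(s) -> Horn
Clause 2: 2 positive lit(s) -> not Horn
Clause 3: 2 positive lit(s) -> not Horn
Clause 4: 2 positive lit(s) -> not Horn
Total Horn clauses = 1.

1


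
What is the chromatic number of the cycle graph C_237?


An odd cycle cannot be 2-colored: alternating two colors around the cycle returns to the start with a conflict.
Since 237 is odd, three colors are required (and three suffice).
Chromatic number = 3.

3


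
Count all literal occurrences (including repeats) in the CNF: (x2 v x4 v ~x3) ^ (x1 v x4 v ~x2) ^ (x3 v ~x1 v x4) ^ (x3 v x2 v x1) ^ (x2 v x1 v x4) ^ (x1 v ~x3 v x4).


Clause lengths: 3, 3, 3, 3, 3, 3.
Sum = 3 + 3 + 3 + 3 + 3 + 3 = 18.

18


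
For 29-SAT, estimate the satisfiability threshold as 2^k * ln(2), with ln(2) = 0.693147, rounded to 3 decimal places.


Using the asymptotic formula: threshold ~ 2^k * ln(2).
2^29 = 536870912.
536870912 * 0.693147 = 372130462.04.

372130462.04


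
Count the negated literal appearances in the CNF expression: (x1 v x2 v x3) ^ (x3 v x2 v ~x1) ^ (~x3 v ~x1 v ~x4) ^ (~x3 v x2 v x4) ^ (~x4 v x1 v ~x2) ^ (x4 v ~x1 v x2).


Scan each clause for negated literals.
Clause 1: 0 negative; Clause 2: 1 negative; Clause 3: 3 negative; Clause 4: 1 negative; Clause 5: 2 negative; Clause 6: 1 negative.
Total negative literal occurrences = 8.

8


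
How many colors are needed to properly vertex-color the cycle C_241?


An odd cycle cannot be 2-colored: alternating two colors around the cycle returns to the start with a conflict.
Since 241 is odd, three colors are required (and three suffice).
Chromatic number = 3.

3


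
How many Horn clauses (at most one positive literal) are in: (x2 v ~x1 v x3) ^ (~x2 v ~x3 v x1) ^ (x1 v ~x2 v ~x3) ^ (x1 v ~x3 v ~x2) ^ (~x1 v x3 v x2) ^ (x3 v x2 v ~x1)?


A Horn clause has at most one positive literal.
Clause 1: 2 positive lit(s) -> not Horn
Clause 2: 1 positive lit(s) -> Horn
Clause 3: 1 positive lit(s) -> Horn
Clause 4: 1 positive lit(s) -> Horn
Clause 5: 2 positive lit(s) -> not Horn
Clause 6: 2 positive lit(s) -> not Horn
Total Horn clauses = 3.

3


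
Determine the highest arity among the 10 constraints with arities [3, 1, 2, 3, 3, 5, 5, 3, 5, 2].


The arities are: 3, 1, 2, 3, 3, 5, 5, 3, 5, 2.
Scan for the maximum value.
Maximum arity = 5.

5


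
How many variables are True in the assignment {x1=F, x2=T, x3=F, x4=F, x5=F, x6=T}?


The weight is the number of variables assigned True.
True variables: x2, x6.
Weight = 2.

2


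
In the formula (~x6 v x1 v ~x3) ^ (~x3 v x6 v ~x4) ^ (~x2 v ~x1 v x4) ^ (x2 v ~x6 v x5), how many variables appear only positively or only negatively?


A pure literal appears in only one polarity across all clauses.
Pure literals: x3 (negative only), x5 (positive only).
Count = 2.

2


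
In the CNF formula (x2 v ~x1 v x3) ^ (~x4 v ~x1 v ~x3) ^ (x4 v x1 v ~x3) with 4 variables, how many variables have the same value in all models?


Find all satisfying assignments: 10 model(s).
Check which variables have the same value in every model.
No variable is fixed across all models.
Backbone size = 0.

0


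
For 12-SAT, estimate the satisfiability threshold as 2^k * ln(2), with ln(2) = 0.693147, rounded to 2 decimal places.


Using the asymptotic formula: threshold ~ 2^k * ln(2).
2^12 = 4096.
4096 * 0.693147 = 2839.13.

2839.13


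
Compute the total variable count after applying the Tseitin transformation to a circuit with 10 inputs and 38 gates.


The Tseitin transformation introduces one auxiliary variable per gate.
Total variables = inputs + gates = 10 + 38 = 48.

48


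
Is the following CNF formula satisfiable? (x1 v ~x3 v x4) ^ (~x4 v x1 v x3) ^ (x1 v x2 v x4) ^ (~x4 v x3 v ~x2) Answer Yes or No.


Check all 16 possible truth assignments.
Number of satisfying assignments found: 10.
The formula is satisfiable.

Yes


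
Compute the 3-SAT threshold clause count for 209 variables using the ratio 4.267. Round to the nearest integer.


The 3-SAT phase transition occurs at approximately 4.267 clauses per variable.
m = 4.267 * 209 = 891.803.
Rounded to nearest integer: 892.

892


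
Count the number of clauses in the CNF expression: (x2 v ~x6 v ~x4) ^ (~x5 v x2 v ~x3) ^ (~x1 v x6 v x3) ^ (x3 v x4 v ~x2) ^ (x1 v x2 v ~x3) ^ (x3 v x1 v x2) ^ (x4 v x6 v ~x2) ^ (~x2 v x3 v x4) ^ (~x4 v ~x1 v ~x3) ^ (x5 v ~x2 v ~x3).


Each group enclosed in parentheses joined by ^ is one clause.
Counting the conjuncts: 10 clauses.

10


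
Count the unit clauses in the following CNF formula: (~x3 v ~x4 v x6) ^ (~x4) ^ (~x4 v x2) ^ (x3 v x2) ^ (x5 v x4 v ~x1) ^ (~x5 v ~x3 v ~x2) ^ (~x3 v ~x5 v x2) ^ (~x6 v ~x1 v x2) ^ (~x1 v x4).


A unit clause contains exactly one literal.
Unit clauses found: (~x4).
Count = 1.

1


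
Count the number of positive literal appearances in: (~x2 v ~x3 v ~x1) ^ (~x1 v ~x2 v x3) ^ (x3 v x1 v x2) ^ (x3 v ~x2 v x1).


Scan each clause for unnegated literals.
Clause 1: 0 positive; Clause 2: 1 positive; Clause 3: 3 positive; Clause 4: 2 positive.
Total positive literal occurrences = 6.

6


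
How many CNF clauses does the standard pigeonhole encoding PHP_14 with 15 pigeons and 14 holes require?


The PHP encoding has two parts:
1) At-least-one-hole clauses: 15 (one per pigeon, each with 14 literals).
2) At-most-one-pigeon-per-hole clauses: 14 holes * C(15,2) = 14 * 105 = 1470.
Total clauses = 15 + 1470 = 1485.

1485


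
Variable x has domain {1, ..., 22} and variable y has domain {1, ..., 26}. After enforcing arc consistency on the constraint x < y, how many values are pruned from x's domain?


For the constraint x < y, x needs a supporting value in y's domain.
x can be at most 25 (one less than y's maximum).
Valid x values from domain: 22 out of 22.
Pruned = 22 - 22 = 0.

0


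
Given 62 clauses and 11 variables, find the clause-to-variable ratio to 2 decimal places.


Clause-to-variable ratio = clauses / variables.
62 / 11 = 5.64.

5.64


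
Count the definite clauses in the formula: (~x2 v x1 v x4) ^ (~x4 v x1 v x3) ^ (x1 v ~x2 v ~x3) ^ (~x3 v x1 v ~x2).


A definite clause has exactly one positive literal.
Clause 1: 2 positive -> not definite
Clause 2: 2 positive -> not definite
Clause 3: 1 positive -> definite
Clause 4: 1 positive -> definite
Definite clause count = 2.

2


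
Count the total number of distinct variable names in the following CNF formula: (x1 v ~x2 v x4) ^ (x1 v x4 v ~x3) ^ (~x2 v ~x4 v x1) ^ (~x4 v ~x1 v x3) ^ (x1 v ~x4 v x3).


Identify each distinct variable in the formula.
Variables found: x1, x2, x3, x4.
Total distinct variables = 4.

4


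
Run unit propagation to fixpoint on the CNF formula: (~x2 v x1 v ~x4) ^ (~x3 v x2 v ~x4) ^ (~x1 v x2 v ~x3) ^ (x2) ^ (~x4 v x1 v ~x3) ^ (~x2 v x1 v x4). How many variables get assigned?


Unit propagation repeatedly assigns the literal in any unit clause, then simplifies.
Assignments in order: x2 = T.
No further unit clauses remain.
Total variables assigned = 1.

1


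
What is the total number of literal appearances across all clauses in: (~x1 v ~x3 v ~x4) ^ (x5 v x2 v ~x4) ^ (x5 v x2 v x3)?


Clause lengths: 3, 3, 3.
Sum = 3 + 3 + 3 = 9.

9


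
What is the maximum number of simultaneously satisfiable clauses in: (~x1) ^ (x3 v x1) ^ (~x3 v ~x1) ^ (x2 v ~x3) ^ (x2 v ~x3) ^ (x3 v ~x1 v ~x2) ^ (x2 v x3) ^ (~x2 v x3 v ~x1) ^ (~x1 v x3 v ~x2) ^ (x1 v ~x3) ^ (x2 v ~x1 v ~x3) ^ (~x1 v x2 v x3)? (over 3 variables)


Enumerate all 8 truth assignments.
For each, count how many of the 12 clauses are satisfied.
The formula is not fully satisfiable, so the maximum is below 12.
Maximum simultaneously satisfiable clauses = 11.

11


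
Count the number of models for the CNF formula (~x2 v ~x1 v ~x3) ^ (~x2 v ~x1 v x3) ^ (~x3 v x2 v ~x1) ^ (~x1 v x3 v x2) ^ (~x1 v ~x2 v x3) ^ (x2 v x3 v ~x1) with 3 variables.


Enumerate all 8 truth assignments over 3 variables.
Test each against every clause.
Satisfying assignments found: 4.

4


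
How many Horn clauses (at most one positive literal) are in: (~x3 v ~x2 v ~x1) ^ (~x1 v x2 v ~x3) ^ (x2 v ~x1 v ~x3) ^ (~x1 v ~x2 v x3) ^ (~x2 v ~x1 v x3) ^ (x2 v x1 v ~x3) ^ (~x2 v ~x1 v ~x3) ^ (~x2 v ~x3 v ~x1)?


A Horn clause has at most one positive literal.
Clause 1: 0 positive lit(s) -> Horn
Clause 2: 1 positive lit(s) -> Horn
Clause 3: 1 positive lit(s) -> Horn
Clause 4: 1 positive lit(s) -> Horn
Clause 5: 1 positive lit(s) -> Horn
Clause 6: 2 positive lit(s) -> not Horn
Clause 7: 0 positive lit(s) -> Horn
Clause 8: 0 positive lit(s) -> Horn
Total Horn clauses = 7.

7


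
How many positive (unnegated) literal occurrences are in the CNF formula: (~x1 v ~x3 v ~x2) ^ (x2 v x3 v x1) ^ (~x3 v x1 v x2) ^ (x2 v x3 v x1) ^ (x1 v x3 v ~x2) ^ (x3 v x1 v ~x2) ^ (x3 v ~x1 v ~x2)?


Scan each clause for unnegated literals.
Clause 1: 0 positive; Clause 2: 3 positive; Clause 3: 2 positive; Clause 4: 3 positive; Clause 5: 2 positive; Clause 6: 2 positive; Clause 7: 1 positive.
Total positive literal occurrences = 13.

13


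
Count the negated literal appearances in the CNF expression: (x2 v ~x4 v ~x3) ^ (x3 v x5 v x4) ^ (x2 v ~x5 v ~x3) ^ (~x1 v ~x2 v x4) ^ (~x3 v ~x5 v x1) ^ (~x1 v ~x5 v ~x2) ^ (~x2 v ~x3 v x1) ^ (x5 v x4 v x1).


Scan each clause for negated literals.
Clause 1: 2 negative; Clause 2: 0 negative; Clause 3: 2 negative; Clause 4: 2 negative; Clause 5: 2 negative; Clause 6: 3 negative; Clause 7: 2 negative; Clause 8: 0 negative.
Total negative literal occurrences = 13.

13


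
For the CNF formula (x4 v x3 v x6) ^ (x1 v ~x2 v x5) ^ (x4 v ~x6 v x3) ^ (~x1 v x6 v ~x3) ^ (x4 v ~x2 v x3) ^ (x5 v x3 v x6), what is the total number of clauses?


Each group enclosed in parentheses joined by ^ is one clause.
Counting the conjuncts: 6 clauses.

6


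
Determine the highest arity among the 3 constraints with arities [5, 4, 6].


The arities are: 5, 4, 6.
Scan for the maximum value.
Maximum arity = 6.

6


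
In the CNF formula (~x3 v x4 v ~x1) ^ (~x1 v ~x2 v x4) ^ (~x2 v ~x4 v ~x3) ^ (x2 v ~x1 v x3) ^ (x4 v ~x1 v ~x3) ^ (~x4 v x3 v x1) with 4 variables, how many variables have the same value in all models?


Find all satisfying assignments: 7 model(s).
Check which variables have the same value in every model.
No variable is fixed across all models.
Backbone size = 0.

0


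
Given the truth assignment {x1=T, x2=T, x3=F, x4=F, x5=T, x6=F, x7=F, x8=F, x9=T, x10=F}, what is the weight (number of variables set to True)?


The weight is the number of variables assigned True.
True variables: x1, x2, x5, x9.
Weight = 4.

4


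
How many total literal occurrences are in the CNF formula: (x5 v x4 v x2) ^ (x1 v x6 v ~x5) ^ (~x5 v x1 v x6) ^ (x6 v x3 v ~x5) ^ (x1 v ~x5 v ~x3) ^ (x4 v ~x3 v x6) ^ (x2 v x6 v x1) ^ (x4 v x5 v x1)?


Clause lengths: 3, 3, 3, 3, 3, 3, 3, 3.
Sum = 3 + 3 + 3 + 3 + 3 + 3 + 3 + 3 = 24.

24


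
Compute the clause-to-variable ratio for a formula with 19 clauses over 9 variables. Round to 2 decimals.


Clause-to-variable ratio = clauses / variables.
19 / 9 = 2.11.

2.11


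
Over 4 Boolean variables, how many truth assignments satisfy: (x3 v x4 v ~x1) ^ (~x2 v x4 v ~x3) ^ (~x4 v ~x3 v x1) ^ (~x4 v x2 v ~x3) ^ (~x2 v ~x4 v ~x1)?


Enumerate all 16 truth assignments over 4 variables.
Test each against every clause.
Satisfying assignments found: 7.

7


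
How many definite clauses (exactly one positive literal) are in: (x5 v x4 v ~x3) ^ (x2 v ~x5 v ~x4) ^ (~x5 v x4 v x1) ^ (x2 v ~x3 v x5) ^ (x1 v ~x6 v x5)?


A definite clause has exactly one positive literal.
Clause 1: 2 positive -> not definite
Clause 2: 1 positive -> definite
Clause 3: 2 positive -> not definite
Clause 4: 2 positive -> not definite
Clause 5: 2 positive -> not definite
Definite clause count = 1.

1


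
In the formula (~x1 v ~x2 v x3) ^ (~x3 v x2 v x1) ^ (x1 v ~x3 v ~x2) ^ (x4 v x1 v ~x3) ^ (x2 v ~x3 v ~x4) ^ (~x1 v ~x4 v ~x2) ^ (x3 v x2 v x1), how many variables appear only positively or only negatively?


A pure literal appears in only one polarity across all clauses.
No pure literals found.
Count = 0.

0


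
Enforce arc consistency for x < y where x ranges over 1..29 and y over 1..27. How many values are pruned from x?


For the constraint x < y, x needs a supporting value in y's domain.
x can be at most 26 (one less than y's maximum).
Valid x values from domain: 26 out of 29.
Pruned = 29 - 26 = 3.

3


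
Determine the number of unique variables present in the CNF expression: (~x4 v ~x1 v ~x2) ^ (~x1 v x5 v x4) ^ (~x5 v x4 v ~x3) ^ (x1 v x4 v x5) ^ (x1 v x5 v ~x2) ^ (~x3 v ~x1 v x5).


Identify each distinct variable in the formula.
Variables found: x1, x2, x3, x4, x5.
Total distinct variables = 5.

5


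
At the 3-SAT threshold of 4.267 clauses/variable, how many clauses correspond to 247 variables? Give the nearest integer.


The 3-SAT phase transition occurs at approximately 4.267 clauses per variable.
m = 4.267 * 247 = 1053.949.
Rounded to nearest integer: 1054.

1054


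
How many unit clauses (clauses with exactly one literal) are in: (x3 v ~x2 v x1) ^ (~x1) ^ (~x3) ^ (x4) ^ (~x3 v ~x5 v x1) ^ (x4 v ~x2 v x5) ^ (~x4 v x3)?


A unit clause contains exactly one literal.
Unit clauses found: (~x1), (~x3), (x4).
Count = 3.

3


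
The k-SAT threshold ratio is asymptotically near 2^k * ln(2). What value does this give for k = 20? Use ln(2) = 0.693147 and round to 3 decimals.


Using the asymptotic formula: threshold ~ 2^k * ln(2).
2^20 = 1048576.
1048576 * 0.693147 = 726817.309.

726817.309


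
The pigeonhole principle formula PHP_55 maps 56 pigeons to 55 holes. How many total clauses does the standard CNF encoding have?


The PHP encoding has two parts:
1) At-least-one-hole clauses: 56 (one per pigeon, each with 55 literals).
2) At-most-one-pigeon-per-hole clauses: 55 holes * C(56,2) = 55 * 1540 = 84700.
Total clauses = 56 + 84700 = 84756.

84756


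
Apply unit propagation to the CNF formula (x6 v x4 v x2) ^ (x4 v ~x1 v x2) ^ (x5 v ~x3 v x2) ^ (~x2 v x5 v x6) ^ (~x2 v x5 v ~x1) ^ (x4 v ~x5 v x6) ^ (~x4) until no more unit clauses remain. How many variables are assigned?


Unit propagation repeatedly assigns the literal in any unit clause, then simplifies.
Assignments in order: x4 = F.
No further unit clauses remain.
Total variables assigned = 1.

1


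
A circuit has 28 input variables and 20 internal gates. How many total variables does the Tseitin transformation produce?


The Tseitin transformation introduces one auxiliary variable per gate.
Total variables = inputs + gates = 28 + 20 = 48.

48


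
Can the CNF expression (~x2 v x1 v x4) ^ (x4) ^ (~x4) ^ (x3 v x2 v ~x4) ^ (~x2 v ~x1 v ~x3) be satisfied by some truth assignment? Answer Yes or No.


Check all 16 possible truth assignments.
Number of satisfying assignments found: 0.
The formula is unsatisfiable.

No
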